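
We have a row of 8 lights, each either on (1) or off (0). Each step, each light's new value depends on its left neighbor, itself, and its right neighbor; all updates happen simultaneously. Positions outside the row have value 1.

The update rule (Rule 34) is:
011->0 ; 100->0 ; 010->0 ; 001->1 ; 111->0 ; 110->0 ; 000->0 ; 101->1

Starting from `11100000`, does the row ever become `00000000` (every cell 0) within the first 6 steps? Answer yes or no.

no

00000001
00000010
00000101
00001010
00010101
00101010
step 6 is 00101010, still not uniform 0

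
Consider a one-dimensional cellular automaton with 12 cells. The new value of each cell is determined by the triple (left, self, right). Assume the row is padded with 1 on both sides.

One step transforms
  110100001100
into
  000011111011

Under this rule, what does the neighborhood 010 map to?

0

At position 3 the neighborhood is 010; the next row has 0 there.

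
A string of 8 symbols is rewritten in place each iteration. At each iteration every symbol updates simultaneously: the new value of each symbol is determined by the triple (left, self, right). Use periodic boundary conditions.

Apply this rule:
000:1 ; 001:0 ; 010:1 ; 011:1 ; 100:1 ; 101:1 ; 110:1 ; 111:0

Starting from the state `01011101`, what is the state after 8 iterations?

11110111
00011100
11010111
01111100
01000111
11110101
00011111
11010001

11010001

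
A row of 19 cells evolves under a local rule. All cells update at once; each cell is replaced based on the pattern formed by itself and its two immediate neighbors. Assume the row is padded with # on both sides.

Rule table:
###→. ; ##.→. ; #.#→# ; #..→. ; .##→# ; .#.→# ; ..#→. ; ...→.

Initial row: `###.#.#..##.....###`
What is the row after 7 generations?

...#.....#......#..

...####..#......#..
...#.....#......#..
...#.....#......#..  (fixed point — unchanged through generation 7)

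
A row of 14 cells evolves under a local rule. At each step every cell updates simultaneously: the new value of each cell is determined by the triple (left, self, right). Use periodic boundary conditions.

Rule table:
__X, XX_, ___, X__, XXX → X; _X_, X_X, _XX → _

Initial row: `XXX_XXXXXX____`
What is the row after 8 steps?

XXXXXX__XXX_XX

_XX__XXXXXXXXX
__XXX_XXXXXXXX
XX_XX__XXXXXXX
XX__XXX_XXXXXX
XXXX_XX__XXXXX
XXXX__XXX_XXXX
XXXXXX_XX__XXX
XXXXXX__XXX_XX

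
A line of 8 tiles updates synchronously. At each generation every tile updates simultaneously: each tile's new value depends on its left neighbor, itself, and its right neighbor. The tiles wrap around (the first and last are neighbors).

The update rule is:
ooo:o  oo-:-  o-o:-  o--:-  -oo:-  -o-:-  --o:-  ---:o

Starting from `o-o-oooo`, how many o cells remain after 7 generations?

generation 1: -----ooo
generation 2: -ooo--o-
generation 3: --o-----
generation 4: o---oooo
generation 5: --o--ooo
generation 6: ------o-
generation 7: ooooo---
count of o: 5

5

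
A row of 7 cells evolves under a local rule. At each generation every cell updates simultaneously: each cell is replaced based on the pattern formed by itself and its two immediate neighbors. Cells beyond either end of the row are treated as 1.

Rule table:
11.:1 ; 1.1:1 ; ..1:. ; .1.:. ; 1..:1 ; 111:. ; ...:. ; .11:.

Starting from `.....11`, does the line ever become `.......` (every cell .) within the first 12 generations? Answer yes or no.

no

1......
11.....
.11....
1.11...
11.11..
.11.11.
1.11.11
11.11..  (repeats generation 5; period 3)
generation 12: .11.11.
generation 12 is .11.11., still not uniform .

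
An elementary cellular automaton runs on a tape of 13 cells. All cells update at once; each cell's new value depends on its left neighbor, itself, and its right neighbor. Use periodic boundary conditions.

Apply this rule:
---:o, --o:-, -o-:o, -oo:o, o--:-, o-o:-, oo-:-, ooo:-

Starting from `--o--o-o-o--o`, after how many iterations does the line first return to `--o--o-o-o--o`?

1

--o--o-o-o--o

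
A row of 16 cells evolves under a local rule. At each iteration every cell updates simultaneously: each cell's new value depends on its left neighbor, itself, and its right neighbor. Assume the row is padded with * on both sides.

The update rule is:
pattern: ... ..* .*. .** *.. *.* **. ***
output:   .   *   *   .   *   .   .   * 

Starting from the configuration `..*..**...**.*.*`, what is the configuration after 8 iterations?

iteration 1: *****..*.*...*..
iteration 2: ****.***.**.****
iteration 3: ***...*......***
iteration 4: **.*.***....*.**
iteration 5: *..*..*.*..**..*
iteration 6: .******.***..**.
iteration 7: ..****...*.**...
iteration 8: **.**.*.**...*.*

**.**.*.**...*.*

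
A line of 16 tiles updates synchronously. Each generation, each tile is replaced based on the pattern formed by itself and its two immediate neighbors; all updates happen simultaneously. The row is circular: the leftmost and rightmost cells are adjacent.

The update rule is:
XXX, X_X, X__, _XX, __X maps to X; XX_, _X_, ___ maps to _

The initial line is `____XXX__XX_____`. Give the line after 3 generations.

_XXX_XXX_X_X_X__

___XXX_XXX_X____
__XXX_XXX_X_X___
_XXX_XXX_X_X_X__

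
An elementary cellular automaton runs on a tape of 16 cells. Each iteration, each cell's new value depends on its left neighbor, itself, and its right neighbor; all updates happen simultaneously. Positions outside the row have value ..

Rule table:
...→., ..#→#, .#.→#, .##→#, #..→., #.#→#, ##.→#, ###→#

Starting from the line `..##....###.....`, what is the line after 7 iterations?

###########.....

iteration 1: .###...####.....
iteration 2: ####..#####.....
iteration 3: ####.######.....
iteration 4: ###########.....
iteration 5: ###########.....  (fixed point — unchanged through iteration 7)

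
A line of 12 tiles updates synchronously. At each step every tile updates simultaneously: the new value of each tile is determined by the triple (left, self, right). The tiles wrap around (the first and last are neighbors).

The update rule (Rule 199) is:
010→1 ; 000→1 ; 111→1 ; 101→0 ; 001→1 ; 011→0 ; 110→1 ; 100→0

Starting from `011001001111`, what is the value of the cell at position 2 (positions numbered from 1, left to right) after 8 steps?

001011010111
011001010011
001011010101
011001010101
001011010101  (repeats step 3; period 2)
step 8: 011001010101
position 2 holds 1

1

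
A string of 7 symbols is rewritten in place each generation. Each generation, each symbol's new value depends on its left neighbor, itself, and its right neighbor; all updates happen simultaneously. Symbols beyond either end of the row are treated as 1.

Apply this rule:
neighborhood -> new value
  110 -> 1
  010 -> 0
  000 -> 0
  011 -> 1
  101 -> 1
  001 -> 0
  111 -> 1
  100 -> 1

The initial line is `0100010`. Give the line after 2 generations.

generation 1: 1010001
generation 2: 1101001

1101001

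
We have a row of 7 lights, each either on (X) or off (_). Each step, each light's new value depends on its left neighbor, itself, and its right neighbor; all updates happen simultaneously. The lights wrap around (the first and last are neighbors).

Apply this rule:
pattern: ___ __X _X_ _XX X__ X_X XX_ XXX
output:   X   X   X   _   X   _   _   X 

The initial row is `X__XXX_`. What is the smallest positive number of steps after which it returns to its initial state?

XXX_X__
_X__XXX
_XXX_X_
X_X__XX
__XXX_X
XX_X__X
X__XXX_

7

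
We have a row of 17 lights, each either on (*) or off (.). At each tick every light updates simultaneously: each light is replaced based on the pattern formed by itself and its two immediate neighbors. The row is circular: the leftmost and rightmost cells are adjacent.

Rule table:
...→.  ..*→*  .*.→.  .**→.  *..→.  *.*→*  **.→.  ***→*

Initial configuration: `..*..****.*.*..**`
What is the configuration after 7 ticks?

.*..*.**.*.*..*..
*..*.*..*.*..*...
..*.*..*.*..*...*
.*.*..*.*..*...*.
*.*..*.*..*...*..
.*..*.*..*...*..*
*..*.*..*...*..*.

*..*.*..*...*..*.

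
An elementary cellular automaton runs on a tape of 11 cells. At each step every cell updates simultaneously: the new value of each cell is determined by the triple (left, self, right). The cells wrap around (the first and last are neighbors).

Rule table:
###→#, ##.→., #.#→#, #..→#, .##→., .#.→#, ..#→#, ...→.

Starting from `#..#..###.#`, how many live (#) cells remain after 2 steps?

.#####.#.#.
#.###.#####
count of #: 9

9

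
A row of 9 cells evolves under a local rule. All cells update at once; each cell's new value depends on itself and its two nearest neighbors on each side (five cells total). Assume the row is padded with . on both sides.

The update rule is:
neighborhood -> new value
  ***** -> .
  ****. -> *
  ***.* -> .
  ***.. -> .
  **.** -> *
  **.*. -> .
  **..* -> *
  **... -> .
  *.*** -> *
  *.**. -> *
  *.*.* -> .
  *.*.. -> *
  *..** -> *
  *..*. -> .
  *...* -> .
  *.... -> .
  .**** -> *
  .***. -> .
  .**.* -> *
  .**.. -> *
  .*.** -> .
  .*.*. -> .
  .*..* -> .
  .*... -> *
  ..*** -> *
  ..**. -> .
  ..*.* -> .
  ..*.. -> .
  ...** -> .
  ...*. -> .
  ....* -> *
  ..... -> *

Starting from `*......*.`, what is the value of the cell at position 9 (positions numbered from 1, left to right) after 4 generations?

.*.***..*
...*..*..
**.....*.
.*..**..*
position 9 holds *

*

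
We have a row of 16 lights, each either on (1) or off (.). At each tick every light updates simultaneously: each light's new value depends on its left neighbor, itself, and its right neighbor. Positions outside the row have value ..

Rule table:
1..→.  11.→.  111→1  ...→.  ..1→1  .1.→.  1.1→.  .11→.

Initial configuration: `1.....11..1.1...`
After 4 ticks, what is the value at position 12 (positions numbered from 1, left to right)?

.....1...1......
....1...1.......
...1...1........
..1...1.........
position 12 holds .

.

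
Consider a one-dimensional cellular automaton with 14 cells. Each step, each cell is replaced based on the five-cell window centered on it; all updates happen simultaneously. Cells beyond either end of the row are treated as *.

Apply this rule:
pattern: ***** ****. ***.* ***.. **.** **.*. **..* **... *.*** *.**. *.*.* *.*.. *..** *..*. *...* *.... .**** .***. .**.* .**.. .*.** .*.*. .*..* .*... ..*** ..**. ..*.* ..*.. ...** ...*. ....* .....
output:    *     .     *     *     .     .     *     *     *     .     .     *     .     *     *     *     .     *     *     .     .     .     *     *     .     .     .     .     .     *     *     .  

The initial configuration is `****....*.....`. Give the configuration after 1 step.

**.*****.**.*.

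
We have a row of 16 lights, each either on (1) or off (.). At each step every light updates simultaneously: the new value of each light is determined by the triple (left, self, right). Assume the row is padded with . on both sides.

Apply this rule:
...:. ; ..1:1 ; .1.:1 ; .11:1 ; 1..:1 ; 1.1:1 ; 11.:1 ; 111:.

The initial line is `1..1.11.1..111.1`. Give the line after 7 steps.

111111111111.111
1..........111.1
11........11.111
111......11111.1
1.11....11...111
11111..1111.11.1
1...1111..111111

1...1111..111111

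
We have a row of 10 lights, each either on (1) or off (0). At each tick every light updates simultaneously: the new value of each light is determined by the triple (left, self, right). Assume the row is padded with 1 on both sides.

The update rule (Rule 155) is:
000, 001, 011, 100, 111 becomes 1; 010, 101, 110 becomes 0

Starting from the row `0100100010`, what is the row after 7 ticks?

0011011100
1110011011
1101110011
1001101111
0111001111
0110111111
0100111111

0100111111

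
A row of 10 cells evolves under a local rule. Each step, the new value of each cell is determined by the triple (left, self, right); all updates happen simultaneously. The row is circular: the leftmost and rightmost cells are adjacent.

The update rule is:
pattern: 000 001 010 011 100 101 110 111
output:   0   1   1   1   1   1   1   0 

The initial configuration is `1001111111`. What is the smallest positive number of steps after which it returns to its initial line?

step 1: 1111000000
step 2: 1001100001
step 3: 1111110011
step 4: 0000011110
step 5: 0000110011
step 6: 1001111111

6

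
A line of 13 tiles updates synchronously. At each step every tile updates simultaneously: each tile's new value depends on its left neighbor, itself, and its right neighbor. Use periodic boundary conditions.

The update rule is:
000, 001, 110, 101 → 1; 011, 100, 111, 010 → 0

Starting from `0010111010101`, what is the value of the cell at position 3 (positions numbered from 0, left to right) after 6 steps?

1

0101001101010
1010010110100
0100101011001
1001010101010
0010101010101
0101010101010
position 3 holds 1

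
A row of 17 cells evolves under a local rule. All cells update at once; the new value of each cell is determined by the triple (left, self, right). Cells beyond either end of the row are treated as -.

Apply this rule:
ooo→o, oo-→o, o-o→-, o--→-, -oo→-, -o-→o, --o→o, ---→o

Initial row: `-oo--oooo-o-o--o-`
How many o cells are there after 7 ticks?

9

o-o-o-ooo-o-o-oo-
o-o-o--oo-o-o--o-
o-o-o-o-o-o-o-oo-
o-o-o-o-o-o-o--o-
o-o-o-o-o-o-o-oo-  (repeats tick 3; period 2)
tick 7: o-o-o-o-o-o-o-oo-
count of o: 9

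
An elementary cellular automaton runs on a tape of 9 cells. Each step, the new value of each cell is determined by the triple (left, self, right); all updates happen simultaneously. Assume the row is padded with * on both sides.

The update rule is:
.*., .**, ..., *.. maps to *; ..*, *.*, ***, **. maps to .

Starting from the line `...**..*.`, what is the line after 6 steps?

step 1: **.*.*.*.
step 2: ...*.*.*.
step 3: **.*.*.*.  (repeats step 1; period 2)
step 6: ...*.*.*.

...*.*.*.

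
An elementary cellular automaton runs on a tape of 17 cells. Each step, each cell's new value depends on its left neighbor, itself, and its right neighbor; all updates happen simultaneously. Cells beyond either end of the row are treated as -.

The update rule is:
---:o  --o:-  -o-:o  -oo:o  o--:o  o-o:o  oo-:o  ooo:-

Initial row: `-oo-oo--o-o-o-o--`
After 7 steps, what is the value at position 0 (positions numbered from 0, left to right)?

-

-oooooo-ooooooooo
-o----ooo-------o
-oooo-o-ooooooo-o
-o--ooooo-----ooo
-oo-o---ooooo-o-o
-oooooo-o---ooooo
-o----ooooo-o---o
position 0 holds -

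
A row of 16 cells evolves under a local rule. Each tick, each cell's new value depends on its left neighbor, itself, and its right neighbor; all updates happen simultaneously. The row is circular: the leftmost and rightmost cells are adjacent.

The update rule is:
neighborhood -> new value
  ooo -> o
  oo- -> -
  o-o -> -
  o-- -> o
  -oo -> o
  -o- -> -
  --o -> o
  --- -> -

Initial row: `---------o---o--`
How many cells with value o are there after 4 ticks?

--------o-o-o-o-
-------o-------o
o-----o-o-----o-
-o---o---o---o--
count of o: 4

4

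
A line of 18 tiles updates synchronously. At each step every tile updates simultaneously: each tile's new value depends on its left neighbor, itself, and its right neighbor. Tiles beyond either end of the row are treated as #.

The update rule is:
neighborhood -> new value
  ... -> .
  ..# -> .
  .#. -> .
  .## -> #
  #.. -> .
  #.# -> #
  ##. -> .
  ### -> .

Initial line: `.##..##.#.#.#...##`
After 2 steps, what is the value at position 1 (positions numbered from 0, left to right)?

.

##...#.#.#.#....#.
......#.#.#......#
position 1 holds .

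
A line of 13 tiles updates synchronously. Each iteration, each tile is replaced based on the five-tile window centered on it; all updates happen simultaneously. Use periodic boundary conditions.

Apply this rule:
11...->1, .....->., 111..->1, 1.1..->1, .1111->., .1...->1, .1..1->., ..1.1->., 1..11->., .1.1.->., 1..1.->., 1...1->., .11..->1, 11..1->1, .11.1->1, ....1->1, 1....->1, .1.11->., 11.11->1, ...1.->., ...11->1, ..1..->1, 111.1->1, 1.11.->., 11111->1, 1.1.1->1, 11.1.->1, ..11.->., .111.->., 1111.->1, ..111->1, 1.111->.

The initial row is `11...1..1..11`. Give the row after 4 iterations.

.11..11.1.11.

iteration 1: 111..1..1..1.
iteration 2: ..11.1..1....
iteration 3: 11.111..111..
iteration 4: .11..11.1.11.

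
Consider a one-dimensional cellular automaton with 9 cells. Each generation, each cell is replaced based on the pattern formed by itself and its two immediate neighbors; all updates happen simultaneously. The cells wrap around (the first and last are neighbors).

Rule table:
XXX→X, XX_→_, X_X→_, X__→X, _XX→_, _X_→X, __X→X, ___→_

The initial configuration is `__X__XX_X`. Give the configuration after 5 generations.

_XX_X___X

XXXXX___X
XXXX_X_X_
_XX__X_X_
X__XXX_XX
_XX_X___X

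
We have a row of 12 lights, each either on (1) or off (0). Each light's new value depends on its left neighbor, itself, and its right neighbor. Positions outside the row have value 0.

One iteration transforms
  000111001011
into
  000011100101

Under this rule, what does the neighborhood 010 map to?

0

At position 8 the neighborhood is 010; the next row has 0 there.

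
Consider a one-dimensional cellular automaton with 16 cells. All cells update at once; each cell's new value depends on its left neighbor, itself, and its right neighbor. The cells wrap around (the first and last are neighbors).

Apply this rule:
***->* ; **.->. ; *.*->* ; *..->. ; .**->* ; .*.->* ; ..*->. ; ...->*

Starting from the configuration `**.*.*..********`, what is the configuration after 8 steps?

..********.****.

*.****..********
.****...********
****..*.*******.
***...********.*
**..*.*******.**
*...********.***
..*.*******.****
..********.****.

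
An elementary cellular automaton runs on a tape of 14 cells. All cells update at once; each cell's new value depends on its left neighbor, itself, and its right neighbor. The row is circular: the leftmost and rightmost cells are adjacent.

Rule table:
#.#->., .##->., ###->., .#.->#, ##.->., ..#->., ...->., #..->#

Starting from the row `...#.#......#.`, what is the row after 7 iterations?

.......##..##.

iteration 1: ...#.##.....##
iteration 2: #..#...#......
iteration 3: ##.##..##.....
iteration 4: .....#...#....
iteration 5: .....##..##...
iteration 6: .......#...#..
iteration 7: .......##..##.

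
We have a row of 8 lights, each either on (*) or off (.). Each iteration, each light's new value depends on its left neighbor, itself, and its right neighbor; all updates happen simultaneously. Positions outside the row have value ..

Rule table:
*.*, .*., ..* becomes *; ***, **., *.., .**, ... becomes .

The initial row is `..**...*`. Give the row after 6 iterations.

.*......

.*....**
**...*..
....**..
...*....
..**....
.*......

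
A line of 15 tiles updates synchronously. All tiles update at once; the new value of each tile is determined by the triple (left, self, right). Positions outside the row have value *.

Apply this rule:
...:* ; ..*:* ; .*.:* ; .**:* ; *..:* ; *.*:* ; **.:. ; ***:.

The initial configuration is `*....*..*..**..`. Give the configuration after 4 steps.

step 1: .***********.**
step 2: **..........**.
step 3: ..***********.*
step 4: ***..........**

***..........**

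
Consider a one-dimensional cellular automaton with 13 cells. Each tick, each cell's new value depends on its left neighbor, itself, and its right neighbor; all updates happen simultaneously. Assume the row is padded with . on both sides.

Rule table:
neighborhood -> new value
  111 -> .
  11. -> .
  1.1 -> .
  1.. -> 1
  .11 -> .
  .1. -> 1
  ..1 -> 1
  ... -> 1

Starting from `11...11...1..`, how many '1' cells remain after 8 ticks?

4

..111..111111
11...11......
..111..111111  (repeats tick 1; period 2)
tick 8: 11...11......
count of 1: 4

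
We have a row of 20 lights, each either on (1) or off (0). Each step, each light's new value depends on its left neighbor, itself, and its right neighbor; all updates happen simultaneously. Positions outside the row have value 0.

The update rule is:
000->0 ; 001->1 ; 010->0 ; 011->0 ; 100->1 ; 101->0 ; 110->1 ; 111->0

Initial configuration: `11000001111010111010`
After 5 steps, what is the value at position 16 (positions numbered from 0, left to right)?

0

01100010001000001001
10110101010100010110
00010000000010100011
00101000000100010101
01000100001010100000
position 16 holds 0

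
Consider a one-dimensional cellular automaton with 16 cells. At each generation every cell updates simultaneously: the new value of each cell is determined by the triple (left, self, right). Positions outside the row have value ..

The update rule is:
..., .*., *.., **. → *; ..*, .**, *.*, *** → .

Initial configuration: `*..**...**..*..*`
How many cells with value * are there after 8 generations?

8

generation 1: **..***..**.**.*
generation 2: .**...**..*..*.*
generation 3: ..***..**.**.*.*
generation 4: *...**..*..*.*.*
generation 5: ***..**.**.*.*.*
generation 6: ..**..*..*.*.*.*
generation 7: *..**.**.*.*.*.*
generation 8: **..*..*.*.*.*.*
count of *: 8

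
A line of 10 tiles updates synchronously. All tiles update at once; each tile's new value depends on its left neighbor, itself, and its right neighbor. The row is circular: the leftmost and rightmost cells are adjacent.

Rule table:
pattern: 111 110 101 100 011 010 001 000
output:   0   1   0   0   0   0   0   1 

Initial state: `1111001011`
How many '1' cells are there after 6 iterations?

4

iteration 1: 0001000000
iteration 2: 1100011111
iteration 3: 0101000000
iteration 4: 0000011111
iteration 5: 0111000001
iteration 6: 0001011100
count of 1: 4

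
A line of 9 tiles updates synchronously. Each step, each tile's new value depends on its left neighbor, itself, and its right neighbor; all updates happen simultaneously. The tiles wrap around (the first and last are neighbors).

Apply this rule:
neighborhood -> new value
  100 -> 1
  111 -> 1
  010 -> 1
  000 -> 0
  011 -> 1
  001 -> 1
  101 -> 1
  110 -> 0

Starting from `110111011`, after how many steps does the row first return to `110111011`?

step 1: 101110111
step 2: 011101111
step 3: 111011110
step 4: 110111101
step 5: 101111011
step 6: 011110111
step 7: 111101110
step 8: 111011101
step 9: 110111011

9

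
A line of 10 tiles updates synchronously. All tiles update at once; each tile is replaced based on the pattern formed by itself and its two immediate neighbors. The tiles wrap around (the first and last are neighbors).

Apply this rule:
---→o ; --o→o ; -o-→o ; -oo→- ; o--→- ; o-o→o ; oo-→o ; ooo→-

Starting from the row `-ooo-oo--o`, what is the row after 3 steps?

oooo---o-o

step 1: o--oo-o-oo
step 2: o-o-oooo--
step 3: oooo---o-o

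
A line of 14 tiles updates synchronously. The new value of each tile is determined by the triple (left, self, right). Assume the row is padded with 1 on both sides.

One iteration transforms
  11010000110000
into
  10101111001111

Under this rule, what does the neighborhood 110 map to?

0

At position 1 the neighborhood is 110; the next row has 0 there.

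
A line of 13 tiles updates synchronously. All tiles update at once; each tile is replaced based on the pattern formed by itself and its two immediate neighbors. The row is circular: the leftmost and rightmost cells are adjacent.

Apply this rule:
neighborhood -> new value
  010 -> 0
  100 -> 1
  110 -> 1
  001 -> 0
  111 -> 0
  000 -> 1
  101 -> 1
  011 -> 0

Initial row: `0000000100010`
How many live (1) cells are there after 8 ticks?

1111110011001
0000011001100
1111001100111
0001100110000
1100110011111
0110011000000
0011001111111
1001100000001
count of 1: 4

4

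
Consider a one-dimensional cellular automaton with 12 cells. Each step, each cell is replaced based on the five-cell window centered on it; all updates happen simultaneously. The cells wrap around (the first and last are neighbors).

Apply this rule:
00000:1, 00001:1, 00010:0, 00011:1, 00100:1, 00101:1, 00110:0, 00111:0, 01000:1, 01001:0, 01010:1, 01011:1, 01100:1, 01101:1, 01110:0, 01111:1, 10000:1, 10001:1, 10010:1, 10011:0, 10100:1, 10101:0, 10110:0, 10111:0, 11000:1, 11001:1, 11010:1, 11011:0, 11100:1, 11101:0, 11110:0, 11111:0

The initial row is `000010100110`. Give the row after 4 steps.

111011100011
000000111101
111111010011
000000110001

000000110001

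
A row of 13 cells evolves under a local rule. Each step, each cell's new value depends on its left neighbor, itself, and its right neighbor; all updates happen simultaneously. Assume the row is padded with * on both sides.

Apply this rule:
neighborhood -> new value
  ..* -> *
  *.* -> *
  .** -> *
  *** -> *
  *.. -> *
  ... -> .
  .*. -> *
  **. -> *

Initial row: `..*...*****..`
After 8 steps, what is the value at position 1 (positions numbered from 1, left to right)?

*

****.********
*************
*************  (fixed point — unchanged through step 8)
position 1 holds *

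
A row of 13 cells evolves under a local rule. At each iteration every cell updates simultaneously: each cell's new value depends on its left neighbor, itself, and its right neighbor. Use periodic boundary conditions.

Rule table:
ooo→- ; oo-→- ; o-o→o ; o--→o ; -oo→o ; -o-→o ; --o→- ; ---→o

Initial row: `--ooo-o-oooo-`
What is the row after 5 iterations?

o-ooooo-o---o

iteration 1: o-o--oooo---o
iteration 2: -ooo-o---oo-o
iteration 3: oo--oooo-o-oo
iteration 4: --o-o---oooo-
iteration 5: o-ooooo-o---o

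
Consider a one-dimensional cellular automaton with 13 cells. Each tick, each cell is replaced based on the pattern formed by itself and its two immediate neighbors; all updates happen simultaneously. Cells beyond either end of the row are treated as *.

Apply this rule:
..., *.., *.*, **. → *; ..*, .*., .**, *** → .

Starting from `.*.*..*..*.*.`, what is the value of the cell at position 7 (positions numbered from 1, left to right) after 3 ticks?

*

tick 1: *.*.*..*..*.*
tick 2: **.*.*..*..*.
tick 3: .**.*.*..*..*
position 7 holds *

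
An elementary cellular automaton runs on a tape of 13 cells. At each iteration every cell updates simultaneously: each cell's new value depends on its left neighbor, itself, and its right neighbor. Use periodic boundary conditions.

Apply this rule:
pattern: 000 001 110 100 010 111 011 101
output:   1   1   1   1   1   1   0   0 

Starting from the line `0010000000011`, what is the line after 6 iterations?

1111111111101
1111111111100
0111111111111
0011111111111
1101111111111
1100111111111

1100111111111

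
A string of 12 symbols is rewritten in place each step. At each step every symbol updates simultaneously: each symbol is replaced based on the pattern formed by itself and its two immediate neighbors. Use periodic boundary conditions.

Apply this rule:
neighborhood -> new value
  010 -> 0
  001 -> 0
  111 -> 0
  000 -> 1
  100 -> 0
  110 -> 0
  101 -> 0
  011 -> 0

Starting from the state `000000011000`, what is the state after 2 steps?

000000011000

111111000011
000000011000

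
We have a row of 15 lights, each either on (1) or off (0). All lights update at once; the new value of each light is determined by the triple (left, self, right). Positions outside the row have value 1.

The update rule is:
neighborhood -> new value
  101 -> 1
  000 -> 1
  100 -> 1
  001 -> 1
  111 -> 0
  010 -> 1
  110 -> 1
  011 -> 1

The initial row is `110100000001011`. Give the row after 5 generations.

011111111111110

011111111111110
110000000000011
011111111111110  (repeats generation 1; period 2)
generation 5: 011111111111110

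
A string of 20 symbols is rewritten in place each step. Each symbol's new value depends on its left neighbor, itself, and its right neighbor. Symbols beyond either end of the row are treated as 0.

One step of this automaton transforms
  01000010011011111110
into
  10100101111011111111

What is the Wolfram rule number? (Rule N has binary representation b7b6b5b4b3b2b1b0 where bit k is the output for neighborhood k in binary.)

position 13: 111 → 1  (bit 7 = 1)
position 10: 110 → 1  (bit 6 = 1)
position 11: 101 → 0  (bit 5 = 0)
position 2: 100 → 1  (bit 4 = 1)
position 9: 011 → 1  (bit 3 = 1)
position 1: 010 → 0  (bit 2 = 0)
position 0: 001 → 1  (bit 1 = 1)
position 3: 000 → 0  (bit 0 = 0)
bits b7..b0 = 11011010 = 218

218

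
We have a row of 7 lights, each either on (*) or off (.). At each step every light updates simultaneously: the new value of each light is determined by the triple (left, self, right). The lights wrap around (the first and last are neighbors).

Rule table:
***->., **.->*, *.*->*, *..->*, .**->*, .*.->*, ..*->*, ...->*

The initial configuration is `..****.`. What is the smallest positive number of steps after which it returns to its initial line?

step 1: ***..**
step 2: ..****.

2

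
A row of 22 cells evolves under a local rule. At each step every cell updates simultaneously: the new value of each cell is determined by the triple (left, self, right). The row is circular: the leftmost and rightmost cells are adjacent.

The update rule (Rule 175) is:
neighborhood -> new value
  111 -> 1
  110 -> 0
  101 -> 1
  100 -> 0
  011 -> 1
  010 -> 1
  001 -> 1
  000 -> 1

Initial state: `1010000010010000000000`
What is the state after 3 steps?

1011111011011111111111

1110111110110111111111
1101111101101111111111
1011111011011111111111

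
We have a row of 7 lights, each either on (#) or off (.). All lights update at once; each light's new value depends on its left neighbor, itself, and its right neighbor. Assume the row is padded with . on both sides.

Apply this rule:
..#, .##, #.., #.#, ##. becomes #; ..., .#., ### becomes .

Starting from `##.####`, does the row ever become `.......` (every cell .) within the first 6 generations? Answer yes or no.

no

####..#
#..###.
.###.##
##.####  (repeats generation 0; period 4)
generation 6: #..###.
generation 6 is #..###., still not uniform .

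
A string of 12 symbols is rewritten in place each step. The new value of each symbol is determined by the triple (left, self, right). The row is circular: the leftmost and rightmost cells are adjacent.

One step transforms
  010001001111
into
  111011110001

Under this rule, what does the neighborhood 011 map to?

0

At position 8 the neighborhood is 011; the next row has 0 there.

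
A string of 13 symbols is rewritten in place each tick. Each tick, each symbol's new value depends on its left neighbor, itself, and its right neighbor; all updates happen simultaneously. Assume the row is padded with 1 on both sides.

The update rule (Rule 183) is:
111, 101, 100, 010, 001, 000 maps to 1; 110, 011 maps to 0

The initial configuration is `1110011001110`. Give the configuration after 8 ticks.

1111101001110

tick 1: 1101100110101
tick 2: 1010011001110
tick 3: 0111100110101
tick 4: 1011011001110
tick 5: 0100100110101
tick 6: 1111111001110
tick 7: 1111110110101
tick 8: 1111101001110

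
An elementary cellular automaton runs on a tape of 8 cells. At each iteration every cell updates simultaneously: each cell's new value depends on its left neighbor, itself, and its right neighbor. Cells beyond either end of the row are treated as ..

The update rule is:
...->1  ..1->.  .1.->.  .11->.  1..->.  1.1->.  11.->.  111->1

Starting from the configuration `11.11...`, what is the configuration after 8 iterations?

..111111

......11
11111...
.111..11
..1.....
1...1111
..1..11.
1.......
..111111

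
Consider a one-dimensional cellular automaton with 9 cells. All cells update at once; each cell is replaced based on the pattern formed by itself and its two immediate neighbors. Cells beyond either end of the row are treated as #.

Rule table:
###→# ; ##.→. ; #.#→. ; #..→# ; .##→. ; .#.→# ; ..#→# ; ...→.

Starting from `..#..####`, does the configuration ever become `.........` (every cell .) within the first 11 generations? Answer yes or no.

no

#####.###
####...##
###.#.#.#
##..#.#..
#.###.###
...#...##
#.###.#.#
...#..#..
#.#######
...######
#.#.#####
generation 11 is #.#.#####, still not uniform .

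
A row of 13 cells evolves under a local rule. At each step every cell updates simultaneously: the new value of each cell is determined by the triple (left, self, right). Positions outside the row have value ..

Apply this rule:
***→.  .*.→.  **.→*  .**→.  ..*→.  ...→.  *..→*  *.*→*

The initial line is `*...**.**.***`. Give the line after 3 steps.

step 1: .*...**.**..*
step 2: ..*...**.**..
step 3: ...*...**.**.

...*...**.**.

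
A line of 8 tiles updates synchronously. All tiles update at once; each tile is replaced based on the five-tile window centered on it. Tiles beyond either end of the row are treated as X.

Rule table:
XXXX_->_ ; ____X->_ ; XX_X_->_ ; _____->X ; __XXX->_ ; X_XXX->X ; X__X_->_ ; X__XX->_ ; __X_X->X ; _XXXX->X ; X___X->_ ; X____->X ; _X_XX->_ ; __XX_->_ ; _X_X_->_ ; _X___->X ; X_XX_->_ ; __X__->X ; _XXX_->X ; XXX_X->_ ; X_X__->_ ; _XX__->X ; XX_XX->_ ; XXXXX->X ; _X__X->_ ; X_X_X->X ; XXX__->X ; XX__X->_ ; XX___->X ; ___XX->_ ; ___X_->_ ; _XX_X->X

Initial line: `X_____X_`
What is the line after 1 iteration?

XXXX__X_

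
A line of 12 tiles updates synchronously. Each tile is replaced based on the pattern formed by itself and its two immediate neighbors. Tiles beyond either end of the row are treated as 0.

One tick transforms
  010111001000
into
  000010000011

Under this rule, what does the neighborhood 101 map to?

At position 2 the neighborhood is 101; the next row has 0 there.

0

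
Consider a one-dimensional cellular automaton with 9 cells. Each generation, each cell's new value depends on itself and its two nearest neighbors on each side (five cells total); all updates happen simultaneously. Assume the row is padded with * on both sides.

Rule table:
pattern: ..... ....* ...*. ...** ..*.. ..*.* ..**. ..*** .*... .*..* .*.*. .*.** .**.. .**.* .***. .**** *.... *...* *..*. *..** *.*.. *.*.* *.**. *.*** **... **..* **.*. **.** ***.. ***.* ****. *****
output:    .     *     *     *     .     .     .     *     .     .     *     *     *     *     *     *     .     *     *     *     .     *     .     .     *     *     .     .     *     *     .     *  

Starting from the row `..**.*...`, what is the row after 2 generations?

.*...****

**.*...**
.*...****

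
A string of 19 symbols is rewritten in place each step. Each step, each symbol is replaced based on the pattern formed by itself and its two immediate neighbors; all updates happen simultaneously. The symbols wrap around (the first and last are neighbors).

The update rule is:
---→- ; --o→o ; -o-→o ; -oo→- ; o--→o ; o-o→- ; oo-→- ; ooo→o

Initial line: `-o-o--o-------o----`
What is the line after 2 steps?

----ooo-o---o-o-o-o

step 1: oo-ooooo-----ooo---
step 2: ----ooo-o---o-o-o-o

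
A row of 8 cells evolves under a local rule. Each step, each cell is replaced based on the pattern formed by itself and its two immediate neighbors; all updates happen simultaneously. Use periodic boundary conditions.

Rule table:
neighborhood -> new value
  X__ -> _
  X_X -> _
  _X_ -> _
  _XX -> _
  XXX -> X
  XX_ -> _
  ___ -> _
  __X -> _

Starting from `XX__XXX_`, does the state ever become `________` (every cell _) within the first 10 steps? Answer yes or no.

yes

step 1: _____X__
step 2: ________
all cells are _ at step 2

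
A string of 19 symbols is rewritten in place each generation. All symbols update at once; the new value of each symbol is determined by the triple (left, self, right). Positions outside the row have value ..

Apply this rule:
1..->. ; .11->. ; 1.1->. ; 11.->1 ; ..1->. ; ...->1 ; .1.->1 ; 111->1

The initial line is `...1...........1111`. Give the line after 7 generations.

.1.1.1.1...111.1..1

generation 1: 11.1.111111111..111
generation 2: .1.1..11111111...11
generation 3: .1.1...1111111.1..1
generation 4: .1.1.1..111111.1..1
generation 5: .1.1.1...11111.1..1
generation 6: .1.1.1.1..1111.1..1
generation 7: .1.1.1.1...111.1..1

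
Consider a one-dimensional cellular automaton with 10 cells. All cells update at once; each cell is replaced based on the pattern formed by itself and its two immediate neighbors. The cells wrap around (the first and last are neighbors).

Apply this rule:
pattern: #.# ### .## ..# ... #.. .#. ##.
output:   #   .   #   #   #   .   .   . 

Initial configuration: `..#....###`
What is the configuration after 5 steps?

##..##..##

step 1: .#..####..
step 2: #..##....#
step 3: ..##..####
step 4: .##..##...
step 5: ##..##..##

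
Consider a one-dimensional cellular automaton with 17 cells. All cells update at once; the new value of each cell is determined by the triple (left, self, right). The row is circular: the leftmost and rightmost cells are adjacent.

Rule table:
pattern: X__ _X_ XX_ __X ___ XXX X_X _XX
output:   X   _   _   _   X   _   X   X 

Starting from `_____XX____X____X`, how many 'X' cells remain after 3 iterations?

XXXX_X_XXX__XXX__
X___X_XX__X_X__X_
_XX__XX_X__X_X__X
count of X: 8

8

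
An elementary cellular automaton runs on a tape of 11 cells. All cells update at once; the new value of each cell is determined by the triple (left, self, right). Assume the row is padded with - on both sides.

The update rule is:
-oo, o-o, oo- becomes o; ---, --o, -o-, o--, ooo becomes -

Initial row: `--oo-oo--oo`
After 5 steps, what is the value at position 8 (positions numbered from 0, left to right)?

step 1: --ooooo--oo
step 2: --o---o--oo
step 3: ---------oo
step 4: ---------oo  (fixed point — unchanged through step 5)
position 8 holds -

-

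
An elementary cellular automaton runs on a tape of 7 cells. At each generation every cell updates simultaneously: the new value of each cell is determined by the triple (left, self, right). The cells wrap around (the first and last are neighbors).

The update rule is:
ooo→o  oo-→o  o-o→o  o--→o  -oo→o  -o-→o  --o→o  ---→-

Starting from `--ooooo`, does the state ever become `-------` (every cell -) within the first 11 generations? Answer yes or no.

generation 1: ooooooo
generation 2: ooooooo  (fixed point — unchanged through generation 11)
generation 11 is ooooooo, still not uniform -

no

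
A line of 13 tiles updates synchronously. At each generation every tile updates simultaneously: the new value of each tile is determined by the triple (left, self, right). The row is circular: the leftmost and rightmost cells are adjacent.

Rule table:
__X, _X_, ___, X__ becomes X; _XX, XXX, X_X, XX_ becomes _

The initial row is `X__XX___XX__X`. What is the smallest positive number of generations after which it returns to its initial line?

2

_XX__XXX__XX_
X__XX___XX__X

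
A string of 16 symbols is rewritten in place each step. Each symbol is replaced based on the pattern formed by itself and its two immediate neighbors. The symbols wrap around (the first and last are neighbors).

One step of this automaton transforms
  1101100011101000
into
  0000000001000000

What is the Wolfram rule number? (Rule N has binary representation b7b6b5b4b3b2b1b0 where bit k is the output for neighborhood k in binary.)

position 9: 111 → 1  (bit 7 = 1)
position 1: 110 → 0  (bit 6 = 0)
position 2: 101 → 0  (bit 5 = 0)
position 5: 100 → 0  (bit 4 = 0)
position 0: 011 → 0  (bit 3 = 0)
position 12: 010 → 0  (bit 2 = 0)
position 7: 001 → 0  (bit 1 = 0)
position 6: 000 → 0  (bit 0 = 0)
bits b7..b0 = 10000000 = 128

128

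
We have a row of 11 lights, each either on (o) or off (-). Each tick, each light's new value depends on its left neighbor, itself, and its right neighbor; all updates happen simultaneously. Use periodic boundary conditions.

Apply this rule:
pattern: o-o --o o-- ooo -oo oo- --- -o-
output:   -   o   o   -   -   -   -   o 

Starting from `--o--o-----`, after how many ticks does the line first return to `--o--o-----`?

tick 1: -oooooo----
tick 2: o------o---
tick 3: oo----ooo-o
tick 4: --o--o-----

4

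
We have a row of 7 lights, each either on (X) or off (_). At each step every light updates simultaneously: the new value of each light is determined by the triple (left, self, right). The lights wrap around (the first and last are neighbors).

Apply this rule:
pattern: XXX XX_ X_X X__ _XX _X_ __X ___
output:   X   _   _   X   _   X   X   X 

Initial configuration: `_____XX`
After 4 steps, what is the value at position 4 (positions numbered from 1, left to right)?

step 1: XXXXX__
step 2: _XXX_XX
step 3: __X____
step 4: XXXXXXX
position 4 holds X

X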